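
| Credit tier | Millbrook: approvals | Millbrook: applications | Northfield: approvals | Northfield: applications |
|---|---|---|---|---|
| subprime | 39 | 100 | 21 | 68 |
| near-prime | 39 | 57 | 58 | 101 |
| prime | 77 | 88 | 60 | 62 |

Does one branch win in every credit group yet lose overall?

No

Subprime: Millbrook 39/100 = 39.0%, Northfield 21/68 = 30.9% → Millbrook
Near-prime: Millbrook 39/57 = 68.4%, Northfield 58/101 = 57.4% → Millbrook
Prime: Millbrook 77/88 = 87.5%, Northfield 60/62 = 96.8% → Northfield
Overall: Millbrook 155/245 = 63.3%, Northfield 139/231 = 60.2% → Millbrook
Neither sweeps: Millbrook wins 2 of 3 groups, Northfield wins 1. Millbrook wins overall but not every group — no Simpson reversal.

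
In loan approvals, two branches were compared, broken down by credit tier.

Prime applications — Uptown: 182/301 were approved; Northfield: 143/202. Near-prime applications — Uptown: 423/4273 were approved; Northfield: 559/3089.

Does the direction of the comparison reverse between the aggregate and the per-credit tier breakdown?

Prime: Uptown 182/301 = 60.5%, Northfield 143/202 = 70.8% → Northfield
Near-prime: Uptown 423/4273 = 9.9%, Northfield 559/3089 = 18.1% → Northfield
Overall: Uptown 605/4574 = 13.2%, Northfield 702/3291 = 21.3% → Northfield
Northfield wins overall and in every credit group — no reversal.

No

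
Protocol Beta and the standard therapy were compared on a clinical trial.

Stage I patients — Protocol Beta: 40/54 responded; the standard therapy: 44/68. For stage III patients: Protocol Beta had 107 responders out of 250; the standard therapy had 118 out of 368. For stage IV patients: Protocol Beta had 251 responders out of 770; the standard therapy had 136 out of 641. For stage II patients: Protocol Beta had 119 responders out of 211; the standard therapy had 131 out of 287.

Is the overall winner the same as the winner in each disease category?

Yes

Stage I: Protocol Beta 40/54 = 74.1%, the standard therapy 44/68 = 64.7% → Protocol Beta
Stage III: Protocol Beta 107/250 = 42.8%, the standard therapy 118/368 = 32.1% → Protocol Beta
Stage IV: Protocol Beta 251/770 = 32.6%, the standard therapy 136/641 = 21.2% → Protocol Beta
Stage II: Protocol Beta 119/211 = 56.4%, the standard therapy 131/287 = 45.6% → Protocol Beta
Overall: Protocol Beta 517/1285 = 40.2%, the standard therapy 429/1364 = 31.5% → Protocol Beta
Protocol Beta wins overall and in every disease group — no reversal.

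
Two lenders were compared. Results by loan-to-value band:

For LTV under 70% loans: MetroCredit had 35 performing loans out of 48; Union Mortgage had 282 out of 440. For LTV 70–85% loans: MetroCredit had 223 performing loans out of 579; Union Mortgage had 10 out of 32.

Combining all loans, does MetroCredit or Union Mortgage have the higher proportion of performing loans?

Union Mortgage

LTV under 70%: MetroCredit 35/48 = 72.9%, Union Mortgage 282/440 = 64.1% → MetroCredit
LTV 70–85%: MetroCredit 223/579 = 38.5%, Union Mortgage 10/32 = 31.2% → MetroCredit
Overall: MetroCredit 258/627 = 41.1%, Union Mortgage 292/472 = 61.9% → Union Mortgage
(MetroCredit wins every loan-to-value group but Union Mortgage wins overall — MetroCredit's loans skew toward the low-rate LTV 70–85% group.)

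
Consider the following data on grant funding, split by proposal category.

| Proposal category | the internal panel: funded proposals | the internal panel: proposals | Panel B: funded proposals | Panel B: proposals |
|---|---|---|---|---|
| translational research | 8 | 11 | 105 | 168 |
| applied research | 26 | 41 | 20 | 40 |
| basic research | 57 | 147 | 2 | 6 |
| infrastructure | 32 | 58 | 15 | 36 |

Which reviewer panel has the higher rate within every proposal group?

Translational research: the internal panel 8/11 = 72.7%, Panel B 105/168 = 62.5% → the internal panel
Applied research: the internal panel 26/41 = 63.4%, Panel B 20/40 = 50.0% → the internal panel
Basic research: the internal panel 57/147 = 38.8%, Panel B 2/6 = 33.3% → the internal panel
Infrastructure: the internal panel 32/58 = 55.2%, Panel B 15/36 = 41.7% → the internal panel
The internal panel has the higher rate in all 4 groups.

the internal panel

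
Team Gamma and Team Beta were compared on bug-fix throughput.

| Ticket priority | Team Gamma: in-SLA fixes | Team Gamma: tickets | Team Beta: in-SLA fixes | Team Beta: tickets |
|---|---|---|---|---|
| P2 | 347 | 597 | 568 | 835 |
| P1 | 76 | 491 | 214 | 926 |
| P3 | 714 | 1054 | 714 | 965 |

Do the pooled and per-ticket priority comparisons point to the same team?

P2: Team Gamma 347/597 = 58.1%, Team Beta 568/835 = 68.0% → Team Beta
P1: Team Gamma 76/491 = 15.5%, Team Beta 214/926 = 23.1% → Team Beta
P3: Team Gamma 714/1054 = 67.7%, Team Beta 714/965 = 74.0% → Team Beta
Overall: Team Gamma 1137/2142 = 53.1%, Team Beta 1496/2726 = 54.9% → Team Beta
Team Beta wins overall and in every ticket group — no reversal.

Yes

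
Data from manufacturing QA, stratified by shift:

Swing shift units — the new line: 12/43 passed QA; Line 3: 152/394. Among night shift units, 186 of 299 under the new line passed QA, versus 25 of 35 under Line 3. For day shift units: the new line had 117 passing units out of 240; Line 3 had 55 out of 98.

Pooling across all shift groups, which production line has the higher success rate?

Swing shift: the new line 12/43 = 27.9%, Line 3 152/394 = 38.6% → Line 3
Night shift: the new line 186/299 = 62.2%, Line 3 25/35 = 71.4% → Line 3
Day shift: the new line 117/240 = 48.8%, Line 3 55/98 = 56.1% → Line 3
Overall: the new line 315/582 = 54.1%, Line 3 232/527 = 44.0% → the new line
(Line 3 wins every shift group but the new line wins overall — Line 3's units skew toward the low-rate swing shift group.)

the new line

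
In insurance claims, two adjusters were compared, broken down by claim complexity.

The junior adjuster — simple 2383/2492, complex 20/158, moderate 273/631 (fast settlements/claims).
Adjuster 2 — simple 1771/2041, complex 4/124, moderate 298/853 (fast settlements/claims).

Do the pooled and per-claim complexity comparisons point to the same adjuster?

Simple: the junior adjuster 2383/2492 = 95.6%, Adjuster 2 1771/2041 = 86.8% → the junior adjuster
Complex: the junior adjuster 20/158 = 12.7%, Adjuster 2 4/124 = 3.2% → the junior adjuster
Moderate: the junior adjuster 273/631 = 43.3%, Adjuster 2 298/853 = 34.9% → the junior adjuster
Overall: the junior adjuster 2676/3281 = 81.6%, Adjuster 2 2073/3018 = 68.7% → the junior adjuster
The junior adjuster wins overall and in every claim group — no reversal.

Yes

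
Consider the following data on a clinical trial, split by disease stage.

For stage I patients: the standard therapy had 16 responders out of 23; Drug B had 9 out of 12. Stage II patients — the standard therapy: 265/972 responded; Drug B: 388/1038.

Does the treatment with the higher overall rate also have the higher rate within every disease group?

Yes

Stage I: the standard therapy 16/23 = 69.6%, Drug B 9/12 = 75.0% → Drug B
Stage II: the standard therapy 265/972 = 27.3%, Drug B 388/1038 = 37.4% → Drug B
Overall: the standard therapy 281/995 = 28.2%, Drug B 397/1050 = 37.8% → Drug B
Drug B wins overall and in every disease group — no reversal.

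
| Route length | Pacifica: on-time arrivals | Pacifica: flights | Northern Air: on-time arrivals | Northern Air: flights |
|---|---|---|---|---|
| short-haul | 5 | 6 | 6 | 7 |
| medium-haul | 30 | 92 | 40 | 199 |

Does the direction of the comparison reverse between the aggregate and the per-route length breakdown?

Short-haul: Pacifica 5/6 = 83.3%, Northern Air 6/7 = 85.7% → Northern Air
Medium-haul: Pacifica 30/92 = 32.6%, Northern Air 40/199 = 20.1% → Pacifica
Overall: Pacifica 35/98 = 35.7%, Northern Air 46/206 = 22.3% → Pacifica
Neither sweeps: Pacifica wins 1 of 2 groups, Northern Air wins 1. Pacifica wins overall but not every group — no Simpson reversal.

No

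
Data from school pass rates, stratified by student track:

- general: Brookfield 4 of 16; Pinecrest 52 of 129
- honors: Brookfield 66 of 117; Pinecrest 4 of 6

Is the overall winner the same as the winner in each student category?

General: Brookfield 4/16 = 25.0%, Pinecrest 52/129 = 40.3% → Pinecrest
Honors: Brookfield 66/117 = 56.4%, Pinecrest 4/6 = 66.7% → Pinecrest
Overall: Brookfield 70/133 = 52.6%, Pinecrest 56/135 = 41.5% → Brookfield
Pinecrest wins each student group but Brookfield wins overall — the comparison reverses. Pinecrest's students skew toward general, which has a lower base rate.

No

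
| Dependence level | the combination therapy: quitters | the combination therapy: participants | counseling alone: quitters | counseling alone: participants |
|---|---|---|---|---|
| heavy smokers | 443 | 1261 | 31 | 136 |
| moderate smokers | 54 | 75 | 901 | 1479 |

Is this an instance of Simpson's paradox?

Yes

Heavy smokers: the combination therapy 443/1261 = 35.1%, counseling alone 31/136 = 22.8% → the combination therapy
Moderate smokers: the combination therapy 54/75 = 72.0%, counseling alone 901/1479 = 60.9% → the combination therapy
Overall: the combination therapy 497/1336 = 37.2%, counseling alone 932/1615 = 57.7% → counseling alone
The combination therapy wins each dependence group but counseling alone wins overall — the comparison reverses. The combination therapy's participants skew toward heavy smokers, which has a lower base rate.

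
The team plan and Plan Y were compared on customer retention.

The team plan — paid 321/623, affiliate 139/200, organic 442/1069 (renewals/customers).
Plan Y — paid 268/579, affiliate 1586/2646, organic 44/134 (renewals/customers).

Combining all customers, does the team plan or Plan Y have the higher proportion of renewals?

Plan Y

Paid: the team plan 321/623 = 51.5%, Plan Y 268/579 = 46.3% → the team plan
Affiliate: the team plan 139/200 = 69.5%, Plan Y 1586/2646 = 59.9% → the team plan
Organic: the team plan 442/1069 = 41.3%, Plan Y 44/134 = 32.8% → the team plan
Overall: the team plan 902/1892 = 47.7%, Plan Y 1898/3359 = 56.5% → Plan Y
(The team plan wins every signup group but Plan Y wins overall — the team plan's customers skew toward the low-rate organic group.)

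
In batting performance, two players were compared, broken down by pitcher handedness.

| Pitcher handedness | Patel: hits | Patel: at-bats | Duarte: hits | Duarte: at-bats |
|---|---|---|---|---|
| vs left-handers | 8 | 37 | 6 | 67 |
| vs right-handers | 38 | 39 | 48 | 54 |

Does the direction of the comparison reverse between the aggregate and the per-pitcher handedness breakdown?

Vs left-handers: Patel 8/37 = 21.6%, Duarte 6/67 = 9.0% → Patel
Vs right-handers: Patel 38/39 = 97.4%, Duarte 48/54 = 88.9% → Patel
Overall: Patel 46/76 = 60.5%, Duarte 54/121 = 44.6% → Patel
Patel wins overall and in every pitcher group — no reversal.

No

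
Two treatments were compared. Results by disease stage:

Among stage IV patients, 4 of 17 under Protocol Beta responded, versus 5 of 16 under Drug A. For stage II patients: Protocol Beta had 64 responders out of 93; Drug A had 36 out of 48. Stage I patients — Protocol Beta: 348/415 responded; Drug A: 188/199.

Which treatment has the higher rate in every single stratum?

Drug A

Stage IV: Protocol Beta 4/17 = 23.5%, Drug A 5/16 = 31.2% → Drug A
Stage II: Protocol Beta 64/93 = 68.8%, Drug A 36/48 = 75.0% → Drug A
Stage I: Protocol Beta 348/415 = 83.9%, Drug A 188/199 = 94.5% → Drug A
Drug A has the higher rate in all 3 groups.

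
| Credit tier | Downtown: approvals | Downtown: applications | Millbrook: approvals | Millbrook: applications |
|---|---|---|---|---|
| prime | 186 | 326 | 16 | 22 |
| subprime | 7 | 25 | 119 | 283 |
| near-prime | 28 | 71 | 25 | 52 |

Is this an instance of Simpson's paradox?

Prime: Downtown 186/326 = 57.1%, Millbrook 16/22 = 72.7% → Millbrook
Subprime: Downtown 7/25 = 28.0%, Millbrook 119/283 = 42.0% → Millbrook
Near-prime: Downtown 28/71 = 39.4%, Millbrook 25/52 = 48.1% → Millbrook
Overall: Downtown 221/422 = 52.4%, Millbrook 160/357 = 44.8% → Downtown
Millbrook wins each credit group but Downtown wins overall — the comparison reverses. Millbrook's applications skew toward subprime, which has a lower base rate.

Yes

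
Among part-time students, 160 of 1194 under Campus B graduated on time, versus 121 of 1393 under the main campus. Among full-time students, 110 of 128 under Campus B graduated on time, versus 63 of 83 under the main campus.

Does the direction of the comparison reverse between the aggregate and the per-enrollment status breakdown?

No

Part-time: Campus B 160/1194 = 13.4%, the main campus 121/1393 = 8.7% → Campus B
Full-time: Campus B 110/128 = 85.9%, the main campus 63/83 = 75.9% → Campus B
Overall: Campus B 270/1322 = 20.4%, the main campus 184/1476 = 12.5% → Campus B
Campus B wins overall and in every enrollment group — no reversal.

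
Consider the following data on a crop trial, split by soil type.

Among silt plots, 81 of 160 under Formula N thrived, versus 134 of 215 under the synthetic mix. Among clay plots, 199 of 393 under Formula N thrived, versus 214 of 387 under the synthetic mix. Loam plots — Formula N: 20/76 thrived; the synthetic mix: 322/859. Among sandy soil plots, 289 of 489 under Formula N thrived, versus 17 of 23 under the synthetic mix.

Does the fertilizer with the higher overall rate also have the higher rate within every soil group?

Silt: Formula N 81/160 = 50.6%, the synthetic mix 134/215 = 62.3% → the synthetic mix
Clay: Formula N 199/393 = 50.6%, the synthetic mix 214/387 = 55.3% → the synthetic mix
Loam: Formula N 20/76 = 26.3%, the synthetic mix 322/859 = 37.5% → the synthetic mix
Sandy soil: Formula N 289/489 = 59.1%, the synthetic mix 17/23 = 73.9% → the synthetic mix
Overall: Formula N 589/1118 = 52.7%, the synthetic mix 687/1484 = 46.3% → Formula N
The synthetic mix wins each soil group but Formula N wins overall — the comparison reverses. The synthetic mix's plots skew toward loam, which has a lower base rate.

No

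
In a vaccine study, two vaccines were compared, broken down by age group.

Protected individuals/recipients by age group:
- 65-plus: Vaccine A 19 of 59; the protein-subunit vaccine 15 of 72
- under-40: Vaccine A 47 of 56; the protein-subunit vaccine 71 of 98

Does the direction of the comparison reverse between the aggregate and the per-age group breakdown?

No

65-plus: Vaccine A 19/59 = 32.2%, the protein-subunit vaccine 15/72 = 20.8% → Vaccine A
Under-40: Vaccine A 47/56 = 83.9%, the protein-subunit vaccine 71/98 = 72.4% → Vaccine A
Overall: Vaccine A 66/115 = 57.4%, the protein-subunit vaccine 86/170 = 50.6% → Vaccine A
Vaccine A wins overall and in every age group — no reversal.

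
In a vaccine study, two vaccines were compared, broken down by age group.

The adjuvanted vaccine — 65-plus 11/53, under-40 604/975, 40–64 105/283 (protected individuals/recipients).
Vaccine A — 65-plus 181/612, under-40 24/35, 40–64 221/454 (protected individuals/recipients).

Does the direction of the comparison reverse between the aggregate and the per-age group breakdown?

65-plus: the adjuvanted vaccine 11/53 = 20.8%, Vaccine A 181/612 = 29.6% → Vaccine A
Under-40: the adjuvanted vaccine 604/975 = 61.9%, Vaccine A 24/35 = 68.6% → Vaccine A
40–64: the adjuvanted vaccine 105/283 = 37.1%, Vaccine A 221/454 = 48.7% → Vaccine A
Overall: the adjuvanted vaccine 720/1311 = 54.9%, Vaccine A 426/1101 = 38.7% → the adjuvanted vaccine
Vaccine A wins each age group but the adjuvanted vaccine wins overall — the comparison reverses. Vaccine A's recipients skew toward 65-plus, which has a lower base rate.

Yes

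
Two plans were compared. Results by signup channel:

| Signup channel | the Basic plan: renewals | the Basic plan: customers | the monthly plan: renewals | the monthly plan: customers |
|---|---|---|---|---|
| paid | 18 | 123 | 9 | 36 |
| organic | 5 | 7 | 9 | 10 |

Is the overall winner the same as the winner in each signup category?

Paid: the Basic plan 18/123 = 14.6%, the monthly plan 9/36 = 25.0% → the monthly plan
Organic: the Basic plan 5/7 = 71.4%, the monthly plan 9/10 = 90.0% → the monthly plan
Overall: the Basic plan 23/130 = 17.7%, the monthly plan 18/46 = 39.1% → the monthly plan
The monthly plan wins overall and in every signup group — no reversal.

Yes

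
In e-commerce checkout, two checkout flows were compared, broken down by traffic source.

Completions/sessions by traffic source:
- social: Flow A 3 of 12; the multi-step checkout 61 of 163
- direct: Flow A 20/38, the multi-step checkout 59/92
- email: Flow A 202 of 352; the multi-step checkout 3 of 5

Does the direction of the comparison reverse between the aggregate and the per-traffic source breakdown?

Social: Flow A 3/12 = 25.0%, the multi-step checkout 61/163 = 37.4% → the multi-step checkout
Direct: Flow A 20/38 = 52.6%, the multi-step checkout 59/92 = 64.1% → the multi-step checkout
Email: Flow A 202/352 = 57.4%, the multi-step checkout 3/5 = 60.0% → the multi-step checkout
Overall: Flow A 225/402 = 56.0%, the multi-step checkout 123/260 = 47.3% → Flow A
The multi-step checkout wins each traffic group but Flow A wins overall — the comparison reverses. The multi-step checkout's sessions skew toward social, which has a lower base rate.

Yes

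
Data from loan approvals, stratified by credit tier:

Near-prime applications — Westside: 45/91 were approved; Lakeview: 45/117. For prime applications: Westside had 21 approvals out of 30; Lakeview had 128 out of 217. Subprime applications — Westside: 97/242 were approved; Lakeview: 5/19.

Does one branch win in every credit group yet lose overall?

Yes

Near-prime: Westside 45/91 = 49.5%, Lakeview 45/117 = 38.5% → Westside
Prime: Westside 21/30 = 70.0%, Lakeview 128/217 = 59.0% → Westside
Subprime: Westside 97/242 = 40.1%, Lakeview 5/19 = 26.3% → Westside
Overall: Westside 163/363 = 44.9%, Lakeview 178/353 = 50.4% → Lakeview
Westside wins each credit group but Lakeview wins overall — the comparison reverses. Westside's applications skew toward subprime, which has a lower base rate.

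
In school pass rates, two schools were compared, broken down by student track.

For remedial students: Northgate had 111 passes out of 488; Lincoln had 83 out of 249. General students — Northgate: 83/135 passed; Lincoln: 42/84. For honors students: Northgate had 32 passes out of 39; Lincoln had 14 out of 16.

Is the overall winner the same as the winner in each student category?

Remedial: Northgate 111/488 = 22.7%, Lincoln 83/249 = 33.3% → Lincoln
General: Northgate 83/135 = 61.5%, Lincoln 42/84 = 50.0% → Northgate
Honors: Northgate 32/39 = 82.1%, Lincoln 14/16 = 87.5% → Lincoln
Overall: Northgate 226/662 = 34.1%, Lincoln 139/349 = 39.8% → Lincoln
Neither sweeps: Northgate wins 1 of 3 groups, Lincoln wins 2. Lincoln wins overall but not every group — no Simpson reversal.

No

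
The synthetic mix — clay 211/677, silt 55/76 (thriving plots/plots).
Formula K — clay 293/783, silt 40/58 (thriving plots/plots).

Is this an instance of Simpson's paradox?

Clay: the synthetic mix 211/677 = 31.2%, Formula K 293/783 = 37.4% → Formula K
Silt: the synthetic mix 55/76 = 72.4%, Formula K 40/58 = 69.0% → the synthetic mix
Overall: the synthetic mix 266/753 = 35.3%, Formula K 333/841 = 39.6% → Formula K
Neither sweeps: the synthetic mix wins 1 of 2 groups, Formula K wins 1. Formula K wins overall but not every group — no Simpson reversal.

No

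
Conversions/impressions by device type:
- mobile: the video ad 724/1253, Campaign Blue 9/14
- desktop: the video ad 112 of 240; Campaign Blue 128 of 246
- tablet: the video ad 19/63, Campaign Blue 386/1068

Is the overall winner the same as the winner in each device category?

No

Mobile: the video ad 724/1253 = 57.8%, Campaign Blue 9/14 = 64.3% → Campaign Blue
Desktop: the video ad 112/240 = 46.7%, Campaign Blue 128/246 = 52.0% → Campaign Blue
Tablet: the video ad 19/63 = 30.2%, Campaign Blue 386/1068 = 36.1% → Campaign Blue
Overall: the video ad 855/1556 = 54.9%, Campaign Blue 523/1328 = 39.4% → the video ad
Campaign Blue wins each device group but the video ad wins overall — the comparison reverses. Campaign Blue's impressions skew toward tablet, which has a lower base rate.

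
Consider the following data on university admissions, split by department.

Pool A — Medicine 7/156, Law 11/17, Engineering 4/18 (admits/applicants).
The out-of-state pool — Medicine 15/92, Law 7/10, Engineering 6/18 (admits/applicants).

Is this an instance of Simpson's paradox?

Medicine: Pool A 7/156 = 4.5%, the out-of-state pool 15/92 = 16.3% → the out-of-state pool
Law: Pool A 11/17 = 64.7%, the out-of-state pool 7/10 = 70.0% → the out-of-state pool
Engineering: Pool A 4/18 = 22.2%, the out-of-state pool 6/18 = 33.3% → the out-of-state pool
Overall: Pool A 22/191 = 11.5%, the out-of-state pool 28/120 = 23.3% → the out-of-state pool
The out-of-state pool wins overall and in every department group — no reversal.

No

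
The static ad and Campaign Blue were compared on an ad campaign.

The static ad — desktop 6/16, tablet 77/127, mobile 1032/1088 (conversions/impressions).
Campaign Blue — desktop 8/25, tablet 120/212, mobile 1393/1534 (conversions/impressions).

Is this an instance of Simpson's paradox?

Desktop: the static ad 6/16 = 37.5%, Campaign Blue 8/25 = 32.0% → the static ad
Tablet: the static ad 77/127 = 60.6%, Campaign Blue 120/212 = 56.6% → the static ad
Mobile: the static ad 1032/1088 = 94.9%, Campaign Blue 1393/1534 = 90.8% → the static ad
Overall: the static ad 1115/1231 = 90.6%, Campaign Blue 1521/1771 = 85.9% → the static ad
The static ad wins overall and in every device group — no reversal.

No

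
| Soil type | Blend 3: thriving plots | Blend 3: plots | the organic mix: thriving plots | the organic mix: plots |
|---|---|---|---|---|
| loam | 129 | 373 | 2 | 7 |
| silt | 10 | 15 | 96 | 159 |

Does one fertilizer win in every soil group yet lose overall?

Loam: Blend 3 129/373 = 34.6%, the organic mix 2/7 = 28.6% → Blend 3
Silt: Blend 3 10/15 = 66.7%, the organic mix 96/159 = 60.4% → Blend 3
Overall: Blend 3 139/388 = 35.8%, the organic mix 98/166 = 59.0% → the organic mix
Blend 3 wins each soil group but the organic mix wins overall — the comparison reverses. Blend 3's plots skew toward loam, which has a lower base rate.

Yes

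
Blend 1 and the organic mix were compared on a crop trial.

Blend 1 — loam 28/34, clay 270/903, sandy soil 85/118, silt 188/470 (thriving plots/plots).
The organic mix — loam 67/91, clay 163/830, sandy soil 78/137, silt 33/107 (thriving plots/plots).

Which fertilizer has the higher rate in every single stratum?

Blend 1

Loam: Blend 1 28/34 = 82.4%, the organic mix 67/91 = 73.6% → Blend 1
Clay: Blend 1 270/903 = 29.9%, the organic mix 163/830 = 19.6% → Blend 1
Sandy soil: Blend 1 85/118 = 72.0%, the organic mix 78/137 = 56.9% → Blend 1
Silt: Blend 1 188/470 = 40.0%, the organic mix 33/107 = 30.8% → Blend 1
Blend 1 has the higher rate in all 4 groups.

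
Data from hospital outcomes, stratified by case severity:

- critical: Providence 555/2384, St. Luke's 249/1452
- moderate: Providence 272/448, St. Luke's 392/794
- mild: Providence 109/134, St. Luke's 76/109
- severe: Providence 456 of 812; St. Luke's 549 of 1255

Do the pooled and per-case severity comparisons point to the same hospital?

Critical: Providence 555/2384 = 23.3%, St. Luke's 249/1452 = 17.1% → Providence
Moderate: Providence 272/448 = 60.7%, St. Luke's 392/794 = 49.4% → Providence
Mild: Providence 109/134 = 81.3%, St. Luke's 76/109 = 69.7% → Providence
Severe: Providence 456/812 = 56.2%, St. Luke's 549/1255 = 43.7% → Providence
Overall: Providence 1392/3778 = 36.8%, St. Luke's 1266/3610 = 35.1% → Providence
Providence wins overall and in every case group — no reversal.

Yes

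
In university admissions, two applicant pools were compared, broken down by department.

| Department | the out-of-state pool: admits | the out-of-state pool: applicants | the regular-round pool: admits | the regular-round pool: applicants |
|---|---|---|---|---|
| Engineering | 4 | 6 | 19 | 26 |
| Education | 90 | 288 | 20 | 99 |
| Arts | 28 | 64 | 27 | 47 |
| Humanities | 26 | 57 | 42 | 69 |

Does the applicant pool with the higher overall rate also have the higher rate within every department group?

No

Engineering: the out-of-state pool 4/6 = 66.7%, the regular-round pool 19/26 = 73.1% → the regular-round pool
Education: the out-of-state pool 90/288 = 31.2%, the regular-round pool 20/99 = 20.2% → the out-of-state pool
Arts: the out-of-state pool 28/64 = 43.8%, the regular-round pool 27/47 = 57.4% → the regular-round pool
Humanities: the out-of-state pool 26/57 = 45.6%, the regular-round pool 42/69 = 60.9% → the regular-round pool
Overall: the out-of-state pool 148/415 = 35.7%, the regular-round pool 108/241 = 44.8% → the regular-round pool
Neither sweeps: the out-of-state pool wins 1 of 4 groups, the regular-round pool wins 3. The regular-round pool wins overall but not every group — no Simpson reversal.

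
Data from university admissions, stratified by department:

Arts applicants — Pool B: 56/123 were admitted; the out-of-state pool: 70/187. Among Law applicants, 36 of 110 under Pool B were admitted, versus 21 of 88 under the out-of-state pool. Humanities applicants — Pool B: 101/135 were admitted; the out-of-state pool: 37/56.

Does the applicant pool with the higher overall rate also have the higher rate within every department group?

Yes

Arts: Pool B 56/123 = 45.5%, the out-of-state pool 70/187 = 37.4% → Pool B
Law: Pool B 36/110 = 32.7%, the out-of-state pool 21/88 = 23.9% → Pool B
Humanities: Pool B 101/135 = 74.8%, the out-of-state pool 37/56 = 66.1% → Pool B
Overall: Pool B 193/368 = 52.4%, the out-of-state pool 128/331 = 38.7% → Pool B
Pool B wins overall and in every department group — no reversal.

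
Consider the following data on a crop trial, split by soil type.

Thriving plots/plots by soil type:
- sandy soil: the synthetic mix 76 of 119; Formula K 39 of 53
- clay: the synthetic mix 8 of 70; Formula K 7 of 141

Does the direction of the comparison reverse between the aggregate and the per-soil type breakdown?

Sandy soil: the synthetic mix 76/119 = 63.9%, Formula K 39/53 = 73.6% → Formula K
Clay: the synthetic mix 8/70 = 11.4%, Formula K 7/141 = 5.0% → the synthetic mix
Overall: the synthetic mix 84/189 = 44.4%, Formula K 46/194 = 23.7% → the synthetic mix
Neither sweeps: the synthetic mix wins 1 of 2 groups, Formula K wins 1. The synthetic mix wins overall but not every group — no Simpson reversal.

No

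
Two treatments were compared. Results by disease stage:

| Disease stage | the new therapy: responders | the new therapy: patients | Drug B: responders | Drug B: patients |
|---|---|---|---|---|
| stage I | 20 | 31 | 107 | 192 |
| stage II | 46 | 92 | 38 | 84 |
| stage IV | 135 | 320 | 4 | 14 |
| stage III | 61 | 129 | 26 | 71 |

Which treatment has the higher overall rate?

Stage I: the new therapy 20/31 = 64.5%, Drug B 107/192 = 55.7% → the new therapy
Stage II: the new therapy 46/92 = 50.0%, Drug B 38/84 = 45.2% → the new therapy
Stage IV: the new therapy 135/320 = 42.2%, Drug B 4/14 = 28.6% → the new therapy
Stage III: the new therapy 61/129 = 47.3%, Drug B 26/71 = 36.6% → the new therapy
Overall: the new therapy 262/572 = 45.8%, Drug B 175/361 = 48.5% → Drug B
(The new therapy wins every disease group but Drug B wins overall — the new therapy's patients skew toward the low-rate stage IV group.)

Drug B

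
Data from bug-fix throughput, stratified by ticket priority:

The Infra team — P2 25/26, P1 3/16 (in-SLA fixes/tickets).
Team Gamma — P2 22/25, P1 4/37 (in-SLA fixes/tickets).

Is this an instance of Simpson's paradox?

No

P2: the Infra team 25/26 = 96.2%, Team Gamma 22/25 = 88.0% → the Infra team
P1: the Infra team 3/16 = 18.8%, Team Gamma 4/37 = 10.8% → the Infra team
Overall: the Infra team 28/42 = 66.7%, Team Gamma 26/62 = 41.9% → the Infra team
The Infra team wins overall and in every ticket group — no reversal.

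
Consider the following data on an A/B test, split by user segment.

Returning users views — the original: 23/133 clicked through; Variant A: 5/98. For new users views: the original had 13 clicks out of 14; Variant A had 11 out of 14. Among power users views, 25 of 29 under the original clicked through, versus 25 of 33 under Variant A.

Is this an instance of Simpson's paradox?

No

Returning users: the original 23/133 = 17.3%, Variant A 5/98 = 5.1% → the original
New users: the original 13/14 = 92.9%, Variant A 11/14 = 78.6% → the original
Power users: the original 25/29 = 86.2%, Variant A 25/33 = 75.8% → the original
Overall: the original 61/176 = 34.7%, Variant A 41/145 = 28.3% → the original
The original wins overall and in every user group — no reversal.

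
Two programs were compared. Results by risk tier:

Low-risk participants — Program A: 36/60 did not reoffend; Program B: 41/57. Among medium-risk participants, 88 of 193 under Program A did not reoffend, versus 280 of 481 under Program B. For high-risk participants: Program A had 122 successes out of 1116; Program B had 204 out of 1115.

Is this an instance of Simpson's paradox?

No

Low-risk: Program A 36/60 = 60.0%, Program B 41/57 = 71.9% → Program B
Medium-risk: Program A 88/193 = 45.6%, Program B 280/481 = 58.2% → Program B
High-risk: Program A 122/1116 = 10.9%, Program B 204/1115 = 18.3% → Program B
Overall: Program A 246/1369 = 18.0%, Program B 525/1653 = 31.8% → Program B
Program B wins overall and in every risk group — no reversal.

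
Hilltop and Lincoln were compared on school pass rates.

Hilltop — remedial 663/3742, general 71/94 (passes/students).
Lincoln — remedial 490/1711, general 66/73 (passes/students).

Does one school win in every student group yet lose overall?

No

Remedial: Hilltop 663/3742 = 17.7%, Lincoln 490/1711 = 28.6% → Lincoln
General: Hilltop 71/94 = 75.5%, Lincoln 66/73 = 90.4% → Lincoln
Overall: Hilltop 734/3836 = 19.1%, Lincoln 556/1784 = 31.2% → Lincoln
Lincoln wins overall and in every student group — no reversal.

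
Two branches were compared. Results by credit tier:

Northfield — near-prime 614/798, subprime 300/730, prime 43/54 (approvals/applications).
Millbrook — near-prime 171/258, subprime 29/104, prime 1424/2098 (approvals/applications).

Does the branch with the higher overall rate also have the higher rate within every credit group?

No

Near-prime: Northfield 614/798 = 76.9%, Millbrook 171/258 = 66.3% → Northfield
Subprime: Northfield 300/730 = 41.1%, Millbrook 29/104 = 27.9% → Northfield
Prime: Northfield 43/54 = 79.6%, Millbrook 1424/2098 = 67.9% → Northfield
Overall: Northfield 957/1582 = 60.5%, Millbrook 1624/2460 = 66.0% → Millbrook
Northfield wins each credit group but Millbrook wins overall — the comparison reverses. Northfield's applications skew toward subprime, which has a lower base rate.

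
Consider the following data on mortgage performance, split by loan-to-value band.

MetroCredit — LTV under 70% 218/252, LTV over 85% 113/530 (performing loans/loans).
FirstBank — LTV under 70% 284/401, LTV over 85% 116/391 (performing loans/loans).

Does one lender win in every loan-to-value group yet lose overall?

LTV under 70%: MetroCredit 218/252 = 86.5%, FirstBank 284/401 = 70.8% → MetroCredit
LTV over 85%: MetroCredit 113/530 = 21.3%, FirstBank 116/391 = 29.7% → FirstBank
Overall: MetroCredit 331/782 = 42.3%, FirstBank 400/792 = 50.5% → FirstBank
Neither sweeps: MetroCredit wins 1 of 2 groups, FirstBank wins 1. FirstBank wins overall but not every group — no Simpson reversal.

No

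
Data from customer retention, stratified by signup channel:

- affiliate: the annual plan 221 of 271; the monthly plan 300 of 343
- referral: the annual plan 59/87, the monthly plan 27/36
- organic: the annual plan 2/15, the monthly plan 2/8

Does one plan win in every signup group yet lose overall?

No

Affiliate: the annual plan 221/271 = 81.5%, the monthly plan 300/343 = 87.5% → the monthly plan
Referral: the annual plan 59/87 = 67.8%, the monthly plan 27/36 = 75.0% → the monthly plan
Organic: the annual plan 2/15 = 13.3%, the monthly plan 2/8 = 25.0% → the monthly plan
Overall: the annual plan 282/373 = 75.6%, the monthly plan 329/387 = 85.0% → the monthly plan
The monthly plan wins overall and in every signup group — no reversal.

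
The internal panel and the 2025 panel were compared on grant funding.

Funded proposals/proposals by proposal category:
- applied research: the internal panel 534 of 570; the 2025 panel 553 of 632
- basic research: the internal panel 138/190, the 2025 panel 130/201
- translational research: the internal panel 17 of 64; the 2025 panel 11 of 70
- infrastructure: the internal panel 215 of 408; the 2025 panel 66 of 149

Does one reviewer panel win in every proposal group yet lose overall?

Applied research: the internal panel 534/570 = 93.7%, the 2025 panel 553/632 = 87.5% → the internal panel
Basic research: the internal panel 138/190 = 72.6%, the 2025 panel 130/201 = 64.7% → the internal panel
Translational research: the internal panel 17/64 = 26.6%, the 2025 panel 11/70 = 15.7% → the internal panel
Infrastructure: the internal panel 215/408 = 52.7%, the 2025 panel 66/149 = 44.3% → the internal panel
Overall: the internal panel 904/1232 = 73.4%, the 2025 panel 760/1052 = 72.2% → the internal panel
The internal panel wins overall and in every proposal group — no reversal.

No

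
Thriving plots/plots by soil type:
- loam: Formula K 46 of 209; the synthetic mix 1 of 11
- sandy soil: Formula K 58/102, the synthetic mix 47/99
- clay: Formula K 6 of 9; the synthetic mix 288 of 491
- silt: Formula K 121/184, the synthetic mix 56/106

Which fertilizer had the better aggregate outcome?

the synthetic mix

Loam: Formula K 46/209 = 22.0%, the synthetic mix 1/11 = 9.1% → Formula K
Sandy soil: Formula K 58/102 = 56.9%, the synthetic mix 47/99 = 47.5% → Formula K
Clay: Formula K 6/9 = 66.7%, the synthetic mix 288/491 = 58.7% → Formula K
Silt: Formula K 121/184 = 65.8%, the synthetic mix 56/106 = 52.8% → Formula K
Overall: Formula K 231/504 = 45.8%, the synthetic mix 392/707 = 55.4% → the synthetic mix
(Formula K wins every soil group but the synthetic mix wins overall — Formula K's plots skew toward the low-rate loam group.)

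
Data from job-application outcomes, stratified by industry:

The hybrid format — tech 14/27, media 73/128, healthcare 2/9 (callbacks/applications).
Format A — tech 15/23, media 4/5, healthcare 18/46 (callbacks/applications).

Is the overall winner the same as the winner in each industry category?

Tech: the hybrid format 14/27 = 51.9%, Format A 15/23 = 65.2% → Format A
Media: the hybrid format 73/128 = 57.0%, Format A 4/5 = 80.0% → Format A
Healthcare: the hybrid format 2/9 = 22.2%, Format A 18/46 = 39.1% → Format A
Overall: the hybrid format 89/164 = 54.3%, Format A 37/74 = 50.0% → the hybrid format
Format A wins each industry group but the hybrid format wins overall — the comparison reverses. Format A's applications skew toward healthcare, which has a lower base rate.

No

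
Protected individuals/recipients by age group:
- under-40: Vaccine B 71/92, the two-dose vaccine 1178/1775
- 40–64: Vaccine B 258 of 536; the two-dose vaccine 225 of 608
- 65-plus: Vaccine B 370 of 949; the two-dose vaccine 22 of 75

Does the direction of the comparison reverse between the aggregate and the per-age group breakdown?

Yes

Under-40: Vaccine B 71/92 = 77.2%, the two-dose vaccine 1178/1775 = 66.4% → Vaccine B
40–64: Vaccine B 258/536 = 48.1%, the two-dose vaccine 225/608 = 37.0% → Vaccine B
65-plus: Vaccine B 370/949 = 39.0%, the two-dose vaccine 22/75 = 29.3% → Vaccine B
Overall: Vaccine B 699/1577 = 44.3%, the two-dose vaccine 1425/2458 = 58.0% → the two-dose vaccine
Vaccine B wins each age group but the two-dose vaccine wins overall — the comparison reverses. Vaccine B's recipients skew toward 65-plus, which has a lower base rate.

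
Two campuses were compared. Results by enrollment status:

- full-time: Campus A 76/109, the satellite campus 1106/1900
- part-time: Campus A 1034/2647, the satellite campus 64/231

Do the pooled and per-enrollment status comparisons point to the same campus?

No

Full-time: Campus A 76/109 = 69.7%, the satellite campus 1106/1900 = 58.2% → Campus A
Part-time: Campus A 1034/2647 = 39.1%, the satellite campus 64/231 = 27.7% → Campus A
Overall: Campus A 1110/2756 = 40.3%, the satellite campus 1170/2131 = 54.9% → the satellite campus
Campus A wins each enrollment group but the satellite campus wins overall — the comparison reverses. Campus A's students skew toward part-time, which has a lower base rate.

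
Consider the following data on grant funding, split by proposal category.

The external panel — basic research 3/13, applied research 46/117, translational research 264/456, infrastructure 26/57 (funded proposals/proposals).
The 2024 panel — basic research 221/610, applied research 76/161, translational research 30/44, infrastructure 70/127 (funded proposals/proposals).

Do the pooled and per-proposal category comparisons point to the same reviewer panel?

No

Basic research: the external panel 3/13 = 23.1%, the 2024 panel 221/610 = 36.2% → the 2024 panel
Applied research: the external panel 46/117 = 39.3%, the 2024 panel 76/161 = 47.2% → the 2024 panel
Translational research: the external panel 264/456 = 57.9%, the 2024 panel 30/44 = 68.2% → the 2024 panel
Infrastructure: the external panel 26/57 = 45.6%, the 2024 panel 70/127 = 55.1% → the 2024 panel
Overall: the external panel 339/643 = 52.7%, the 2024 panel 397/942 = 42.1% → the external panel
The 2024 panel wins each proposal group but the external panel wins overall — the comparison reverses. The 2024 panel's proposals skew toward basic research, which has a lower base rate.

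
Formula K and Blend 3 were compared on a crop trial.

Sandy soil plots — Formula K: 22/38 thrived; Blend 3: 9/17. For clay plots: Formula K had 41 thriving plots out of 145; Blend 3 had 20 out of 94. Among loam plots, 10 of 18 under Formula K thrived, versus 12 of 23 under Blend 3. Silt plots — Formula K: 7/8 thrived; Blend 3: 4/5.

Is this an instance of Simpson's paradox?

No

Sandy soil: Formula K 22/38 = 57.9%, Blend 3 9/17 = 52.9% → Formula K
Clay: Formula K 41/145 = 28.3%, Blend 3 20/94 = 21.3% → Formula K
Loam: Formula K 10/18 = 55.6%, Blend 3 12/23 = 52.2% → Formula K
Silt: Formula K 7/8 = 87.5%, Blend 3 4/5 = 80.0% → Formula K
Overall: Formula K 80/209 = 38.3%, Blend 3 45/139 = 32.4% → Formula K
Formula K wins overall and in every soil group — no reversal.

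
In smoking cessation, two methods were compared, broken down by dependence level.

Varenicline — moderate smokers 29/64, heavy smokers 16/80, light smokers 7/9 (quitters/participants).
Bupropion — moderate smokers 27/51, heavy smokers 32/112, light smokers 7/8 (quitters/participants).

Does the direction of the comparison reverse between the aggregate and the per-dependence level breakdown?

No

Moderate smokers: varenicline 29/64 = 45.3%, bupropion 27/51 = 52.9% → bupropion
Heavy smokers: varenicline 16/80 = 20.0%, bupropion 32/112 = 28.6% → bupropion
Light smokers: varenicline 7/9 = 77.8%, bupropion 7/8 = 87.5% → bupropion
Overall: varenicline 52/153 = 34.0%, bupropion 66/171 = 38.6% → bupropion
Bupropion wins overall and in every dependence group — no reversal.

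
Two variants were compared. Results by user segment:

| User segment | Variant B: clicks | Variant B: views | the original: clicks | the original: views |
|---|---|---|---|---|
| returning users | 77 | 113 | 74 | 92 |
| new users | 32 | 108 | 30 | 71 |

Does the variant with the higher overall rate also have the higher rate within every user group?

Returning users: Variant B 77/113 = 68.1%, the original 74/92 = 80.4% → the original
New users: Variant B 32/108 = 29.6%, the original 30/71 = 42.3% → the original
Overall: Variant B 109/221 = 49.3%, the original 104/163 = 63.8% → the original
The original wins overall and in every user group — no reversal.

Yes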